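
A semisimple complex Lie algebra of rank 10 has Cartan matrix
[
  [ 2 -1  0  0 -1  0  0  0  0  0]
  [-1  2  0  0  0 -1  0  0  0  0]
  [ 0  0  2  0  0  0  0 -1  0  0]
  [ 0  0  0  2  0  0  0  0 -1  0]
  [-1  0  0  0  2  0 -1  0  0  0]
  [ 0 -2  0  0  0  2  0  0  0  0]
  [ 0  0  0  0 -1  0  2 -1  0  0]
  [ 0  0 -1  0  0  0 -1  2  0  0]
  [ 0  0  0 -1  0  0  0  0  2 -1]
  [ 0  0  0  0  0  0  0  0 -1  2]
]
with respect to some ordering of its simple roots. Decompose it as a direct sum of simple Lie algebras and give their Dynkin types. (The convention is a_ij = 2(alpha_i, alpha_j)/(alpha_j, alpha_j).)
A_3 ⊕ C_7

The diagram associated to this matrix has two connected components: the simple roots {alpha_4, alpha_9, alpha_10} form a chain of 3 nodes with single edges (A_3), and {alpha_1, alpha_2, alpha_3, alpha_5, alpha_6, alpha_7, alpha_8} form a chain of 7 nodes with a double edge at one end; the terminal node there is the unique long simple root (C_7). A semisimple Lie algebra decomposes uniquely as the direct sum of simple ideals, one per connected component of its Dynkin diagram, so g ≅ A_3 ⊕ C_7 (dimension 15 + 105 = 120).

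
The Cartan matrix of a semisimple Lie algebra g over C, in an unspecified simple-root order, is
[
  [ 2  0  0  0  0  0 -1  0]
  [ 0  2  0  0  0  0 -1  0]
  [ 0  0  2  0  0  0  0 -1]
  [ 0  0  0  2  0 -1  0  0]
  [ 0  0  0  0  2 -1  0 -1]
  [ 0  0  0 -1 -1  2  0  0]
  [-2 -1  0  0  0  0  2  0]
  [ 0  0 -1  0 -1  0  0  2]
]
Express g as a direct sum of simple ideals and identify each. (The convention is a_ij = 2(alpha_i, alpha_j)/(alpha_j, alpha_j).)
The diagram associated to this matrix has two connected components: the simple roots {alpha_3, alpha_4, alpha_5, alpha_6, alpha_8} form a chain of 5 nodes with single edges (A_5), and {alpha_1, alpha_2, alpha_7} form a chain of 3 nodes with a double edge at one end; the terminal node there is the unique short simple root (B_3). A semisimple Lie algebra decomposes uniquely as the direct sum of simple ideals, one per connected component of its Dynkin diagram, so g ≅ A_5 ⊕ B_3 (dimension 35 + 21 = 56).

type A_5 ⊕ type B_3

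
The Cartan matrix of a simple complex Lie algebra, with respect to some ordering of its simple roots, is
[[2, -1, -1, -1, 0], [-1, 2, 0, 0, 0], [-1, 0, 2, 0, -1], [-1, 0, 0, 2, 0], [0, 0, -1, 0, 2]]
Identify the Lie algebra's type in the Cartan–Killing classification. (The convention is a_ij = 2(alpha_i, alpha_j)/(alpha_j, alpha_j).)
type D_5

The matrix has rank 5 with 2's on the diagonal. Reading the off-diagonal entries as Dynkin edges (a single edge where a_ij = a_ji = -1; a double or triple edge where a_ij * a_ji = 2 or 3), the diagram is a chain of 3 nodes with a fork of two nodes at one end (D_5). One simple-root ordering that puts it in standard form is (alpha_5, alpha_3, alpha_1, alpha_4, alpha_2). So the algebra is type D_5, i.e. so(10).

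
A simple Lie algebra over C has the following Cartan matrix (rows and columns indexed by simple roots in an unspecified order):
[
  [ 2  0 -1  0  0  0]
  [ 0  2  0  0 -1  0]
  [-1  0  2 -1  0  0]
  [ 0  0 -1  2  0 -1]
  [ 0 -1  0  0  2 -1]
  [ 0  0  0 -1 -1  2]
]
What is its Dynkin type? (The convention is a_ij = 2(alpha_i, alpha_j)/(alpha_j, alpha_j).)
The matrix has rank 6 with 2's on the diagonal. Reading the off-diagonal entries as Dynkin edges (a single edge where a_ij = a_ji = -1; a double or triple edge where a_ij * a_ji = 2 or 3), the diagram is a chain of 6 nodes with single edges (A_6). One simple-root ordering that puts it in standard form is (alpha_2, alpha_5, alpha_6, alpha_4, alpha_3, alpha_1). So the algebra is type A_6, i.e. sl(7).

type A_6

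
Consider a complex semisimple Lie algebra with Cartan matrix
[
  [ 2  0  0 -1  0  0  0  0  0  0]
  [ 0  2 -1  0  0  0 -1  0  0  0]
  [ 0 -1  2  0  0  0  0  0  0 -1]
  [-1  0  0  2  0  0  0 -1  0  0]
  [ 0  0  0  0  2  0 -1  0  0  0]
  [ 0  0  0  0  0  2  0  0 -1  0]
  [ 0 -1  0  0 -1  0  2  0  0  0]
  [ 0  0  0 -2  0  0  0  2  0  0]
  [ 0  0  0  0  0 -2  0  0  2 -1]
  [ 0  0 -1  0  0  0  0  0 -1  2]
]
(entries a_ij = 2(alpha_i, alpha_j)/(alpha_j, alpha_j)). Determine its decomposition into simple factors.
B_7 + C_3

The diagram associated to this matrix has two connected components: the simple roots {alpha_2, alpha_3, alpha_5, alpha_6, alpha_7, alpha_9, alpha_10} form a chain of 7 nodes with a double edge at one end; the terminal node there is the unique short simple root (B_7), and {alpha_1, alpha_4, alpha_8} form a chain of 3 nodes with a double edge at one end; the terminal node there is the unique long simple root (C_3). A semisimple Lie algebra decomposes uniquely as the direct sum of simple ideals, one per connected component of its Dynkin diagram, so g ≅ B_7 ⊕ C_3 (dimension 105 + 21 = 126).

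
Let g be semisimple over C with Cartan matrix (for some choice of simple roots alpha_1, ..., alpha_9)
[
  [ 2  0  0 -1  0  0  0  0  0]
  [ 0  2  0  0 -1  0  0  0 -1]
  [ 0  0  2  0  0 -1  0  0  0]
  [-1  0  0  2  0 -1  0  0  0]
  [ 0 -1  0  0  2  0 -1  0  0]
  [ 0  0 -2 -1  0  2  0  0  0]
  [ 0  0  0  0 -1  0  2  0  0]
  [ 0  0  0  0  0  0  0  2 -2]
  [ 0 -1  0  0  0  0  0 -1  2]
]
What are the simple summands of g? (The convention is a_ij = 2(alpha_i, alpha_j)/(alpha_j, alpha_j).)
The diagram associated to this matrix has two connected components: the simple roots {alpha_1, alpha_3, alpha_4, alpha_6} form a chain of 4 nodes with a double edge at one end; the terminal node there is the unique short simple root (B_4), and {alpha_2, alpha_5, alpha_7, alpha_8, alpha_9} form a chain of 5 nodes with a double edge at one end; the terminal node there is the unique long simple root (C_5). A semisimple Lie algebra decomposes uniquely as the direct sum of simple ideals, one per connected component of its Dynkin diagram, so g ≅ B_4 ⊕ C_5 (dimension 36 + 55 = 91).

B4 + C5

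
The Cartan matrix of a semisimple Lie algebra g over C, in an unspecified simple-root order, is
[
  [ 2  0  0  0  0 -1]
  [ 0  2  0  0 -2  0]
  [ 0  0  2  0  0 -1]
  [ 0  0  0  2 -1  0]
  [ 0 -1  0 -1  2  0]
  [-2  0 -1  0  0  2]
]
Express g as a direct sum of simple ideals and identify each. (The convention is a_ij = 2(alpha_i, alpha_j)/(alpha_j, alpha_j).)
The diagram associated to this matrix has two connected components: the simple roots {alpha_1, alpha_3, alpha_6} form a chain of 3 nodes with a double edge at one end; the terminal node there is the unique short simple root (B_3), and {alpha_2, alpha_4, alpha_5} form a chain of 3 nodes with a double edge at one end; the terminal node there is the unique long simple root (C_3). A semisimple Lie algebra decomposes uniquely as the direct sum of simple ideals, one per connected component of its Dynkin diagram, so g ≅ B_3 ⊕ C_3 (dimension 21 + 21 = 42).

B_3 (so(7)) ⊕ C_3 (sp(6))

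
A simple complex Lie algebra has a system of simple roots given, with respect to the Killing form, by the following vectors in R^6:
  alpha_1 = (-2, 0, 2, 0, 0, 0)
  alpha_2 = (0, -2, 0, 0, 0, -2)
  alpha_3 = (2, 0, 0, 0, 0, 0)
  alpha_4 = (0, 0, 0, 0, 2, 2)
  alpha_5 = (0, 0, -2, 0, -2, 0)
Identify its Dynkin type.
Compute the Cartan integers a_ij = 2(alpha_i, alpha_j)/(alpha_j, alpha_j); the resulting 5x5 Cartan matrix is
[[2, 0, -2, 0, -1], [0, 2, 0, -1, 0], [-1, 0, 2, 0, 0], [0, -1, 0, 2, -1], [-1, 0, 0, -1, 2]].
The roots have two lengths (squared-length ratio 2:1); the short ones are alpha_{3}. The associated Dynkin diagram is a chain of 5 nodes with a double edge at one end; the terminal node there is the unique short simple root (B_5), so the type is B_5 (the algebra so(11)).

B_5 (so(11))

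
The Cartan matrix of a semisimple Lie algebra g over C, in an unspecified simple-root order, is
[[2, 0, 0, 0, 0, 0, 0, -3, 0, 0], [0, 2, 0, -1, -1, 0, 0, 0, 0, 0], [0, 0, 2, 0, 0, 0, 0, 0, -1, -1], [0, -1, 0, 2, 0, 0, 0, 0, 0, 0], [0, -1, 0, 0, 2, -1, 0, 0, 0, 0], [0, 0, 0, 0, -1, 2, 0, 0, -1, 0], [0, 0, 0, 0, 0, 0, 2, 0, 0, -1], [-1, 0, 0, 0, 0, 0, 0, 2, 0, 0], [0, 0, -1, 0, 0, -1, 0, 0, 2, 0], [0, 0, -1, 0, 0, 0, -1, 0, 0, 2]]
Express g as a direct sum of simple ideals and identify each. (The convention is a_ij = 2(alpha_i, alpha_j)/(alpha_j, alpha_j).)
The diagram associated to this matrix has two connected components: the simple roots {alpha_2, alpha_3, alpha_4, alpha_5, alpha_6, alpha_7, alpha_9, alpha_10} form a chain of 8 nodes with single edges (A_8), and {alpha_1, alpha_8} form two nodes joined by a triple edge (G_2). A semisimple Lie algebra decomposes uniquely as the direct sum of simple ideals, one per connected component of its Dynkin diagram, so g ≅ A_8 ⊕ G_2 (dimension 80 + 14 = 94).

A_8 (sl(9)) + G_2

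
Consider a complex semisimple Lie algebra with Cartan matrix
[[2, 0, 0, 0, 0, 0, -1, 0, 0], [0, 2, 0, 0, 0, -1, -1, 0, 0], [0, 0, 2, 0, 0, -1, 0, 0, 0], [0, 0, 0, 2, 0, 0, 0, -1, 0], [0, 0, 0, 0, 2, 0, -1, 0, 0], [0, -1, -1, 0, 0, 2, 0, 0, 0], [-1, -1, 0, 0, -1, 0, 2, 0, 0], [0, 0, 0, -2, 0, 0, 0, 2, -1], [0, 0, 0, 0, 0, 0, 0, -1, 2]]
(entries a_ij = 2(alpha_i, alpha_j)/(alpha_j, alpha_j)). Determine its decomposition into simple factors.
The diagram associated to this matrix has two connected components: the simple roots {alpha_4, alpha_8, alpha_9} form a chain of 3 nodes with a double edge at one end; the terminal node there is the unique short simple root (B_3), and {alpha_1, alpha_2, alpha_3, alpha_5, alpha_6, alpha_7} form a chain of 4 nodes with a fork of two nodes at one end (D_6). A semisimple Lie algebra decomposes uniquely as the direct sum of simple ideals, one per connected component of its Dynkin diagram, so g ≅ B_3 ⊕ D_6 (dimension 21 + 66 = 87).

B_3 + D_6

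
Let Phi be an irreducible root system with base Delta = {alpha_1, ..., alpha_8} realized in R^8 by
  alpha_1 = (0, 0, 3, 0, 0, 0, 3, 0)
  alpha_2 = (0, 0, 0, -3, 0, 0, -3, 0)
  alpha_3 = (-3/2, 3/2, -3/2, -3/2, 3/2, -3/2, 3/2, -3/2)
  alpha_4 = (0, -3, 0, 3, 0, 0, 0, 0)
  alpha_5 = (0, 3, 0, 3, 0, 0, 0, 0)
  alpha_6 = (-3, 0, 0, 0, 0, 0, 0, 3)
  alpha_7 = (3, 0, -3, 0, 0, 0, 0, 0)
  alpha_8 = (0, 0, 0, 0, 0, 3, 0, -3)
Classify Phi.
E_8

Compute the Cartan integers a_ij = 2(alpha_i, alpha_j)/(alpha_j, alpha_j); the resulting 8x8 Cartan matrix is
[[2, -1, 0, 0, 0, 0, -1, 0], [-1, 2, 0, -1, -1, 0, 0, 0], [0, 0, 2, -1, 0, 0, 0, 0], [0, -1, -1, 2, 0, 0, 0, 0], [0, -1, 0, 0, 2, 0, 0, 0], [0, 0, 0, 0, 0, 2, -1, -1], [-1, 0, 0, 0, 0, -1, 2, 0], [0, 0, 0, 0, 0, -1, 0, 2]].
All simple roots have the same length, so the diagram is simply laced. The associated Dynkin diagram is a chain of 7 nodes with one extra node attached to the third node from one end (E_8), so the type is E_8.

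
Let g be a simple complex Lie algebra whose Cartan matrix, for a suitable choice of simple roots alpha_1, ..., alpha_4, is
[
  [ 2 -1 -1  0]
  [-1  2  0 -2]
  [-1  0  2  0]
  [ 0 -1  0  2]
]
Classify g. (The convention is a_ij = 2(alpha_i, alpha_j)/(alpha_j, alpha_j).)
B_4

The matrix has rank 4 with 2's on the diagonal. Reading the off-diagonal entries as Dynkin edges (a single edge where a_ij = a_ji = -1; a double or triple edge where a_ij * a_ji = 2 or 3), the diagram is a chain of 4 nodes with a double edge at one end; the terminal node there is the unique short simple root (B_4). One simple-root ordering that puts it in standard form is (alpha_3, alpha_1, alpha_2, alpha_4). So the algebra is type B_4, i.e. so(9).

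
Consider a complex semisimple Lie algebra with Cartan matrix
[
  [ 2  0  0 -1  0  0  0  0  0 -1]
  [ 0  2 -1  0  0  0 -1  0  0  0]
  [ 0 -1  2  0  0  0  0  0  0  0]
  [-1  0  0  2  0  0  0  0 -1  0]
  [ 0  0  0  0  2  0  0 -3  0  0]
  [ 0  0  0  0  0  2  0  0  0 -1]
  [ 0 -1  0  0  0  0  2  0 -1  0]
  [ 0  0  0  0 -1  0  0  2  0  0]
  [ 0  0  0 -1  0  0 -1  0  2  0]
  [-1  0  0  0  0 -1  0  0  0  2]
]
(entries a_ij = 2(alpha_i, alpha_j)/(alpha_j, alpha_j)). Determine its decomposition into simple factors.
A_8 (sl(9)) ⊕ G_2

The diagram associated to this matrix has two connected components: the simple roots {alpha_1, alpha_2, alpha_3, alpha_4, alpha_6, alpha_7, alpha_9, alpha_10} form a chain of 8 nodes with single edges (A_8), and {alpha_5, alpha_8} form two nodes joined by a triple edge (G_2). A semisimple Lie algebra decomposes uniquely as the direct sum of simple ideals, one per connected component of its Dynkin diagram, so g ≅ A_8 ⊕ G_2 (dimension 80 + 14 = 94).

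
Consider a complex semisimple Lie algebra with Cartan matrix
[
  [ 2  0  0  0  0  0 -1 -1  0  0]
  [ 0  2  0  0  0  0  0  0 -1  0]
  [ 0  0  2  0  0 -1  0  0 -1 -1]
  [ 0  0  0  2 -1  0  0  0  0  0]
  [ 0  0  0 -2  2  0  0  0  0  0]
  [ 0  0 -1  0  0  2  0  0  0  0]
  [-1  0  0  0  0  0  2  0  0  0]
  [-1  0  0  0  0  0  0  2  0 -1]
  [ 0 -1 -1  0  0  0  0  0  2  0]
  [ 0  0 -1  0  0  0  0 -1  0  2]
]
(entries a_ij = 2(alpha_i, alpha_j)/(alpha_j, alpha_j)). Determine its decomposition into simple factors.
B_2 (so(5)) + E_8

The diagram associated to this matrix has two connected components: the simple roots {alpha_4, alpha_5} form a chain of 2 nodes with a double edge at one end; the terminal node there is the unique short simple root (B_2), and {alpha_1, alpha_2, alpha_3, alpha_6, alpha_7, alpha_8, alpha_9, alpha_10} form a chain of 7 nodes with one extra node attached to the third node from one end (E_8). A semisimple Lie algebra decomposes uniquely as the direct sum of simple ideals, one per connected component of its Dynkin diagram, so g ≅ B_2 ⊕ E_8 (dimension 10 + 248 = 258).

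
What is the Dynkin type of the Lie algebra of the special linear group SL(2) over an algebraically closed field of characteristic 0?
A_1 (sl(2))

This is sl(2), which has dimension 2^2 - 1 = 3 and rank 2 - 1 = 1 (a Cartan subalgebra is the diagonal traceless matrices). In the classification of classical Lie algebras, the special linear algebra sl(n+1) has type A_n; here n = 1, so the Dynkin diagram is a chain of 1 nodes with single edges (A_1). Hence the type is A_1.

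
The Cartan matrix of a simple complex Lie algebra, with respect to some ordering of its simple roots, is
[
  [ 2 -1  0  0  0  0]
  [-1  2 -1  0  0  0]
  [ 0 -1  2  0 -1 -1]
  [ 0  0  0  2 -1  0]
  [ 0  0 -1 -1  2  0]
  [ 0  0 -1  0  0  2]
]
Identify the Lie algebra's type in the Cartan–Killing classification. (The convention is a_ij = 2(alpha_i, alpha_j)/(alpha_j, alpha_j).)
The matrix has rank 6 with 2's on the diagonal. Reading the off-diagonal entries as Dynkin edges (a single edge where a_ij = a_ji = -1; a double or triple edge where a_ij * a_ji = 2 or 3), the diagram is a chain of 5 nodes with one extra node attached to the third node from one end (E_6). One simple-root ordering that puts it in standard form is (alpha_1, alpha_6, alpha_2, alpha_3, alpha_5, alpha_4). So the algebra is type E_6.

type E_6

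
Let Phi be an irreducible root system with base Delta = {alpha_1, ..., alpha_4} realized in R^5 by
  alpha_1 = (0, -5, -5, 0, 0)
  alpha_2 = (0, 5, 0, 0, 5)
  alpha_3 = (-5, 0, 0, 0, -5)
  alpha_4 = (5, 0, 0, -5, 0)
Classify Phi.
A_4 (sl(5))

Compute the Cartan integers a_ij = 2(alpha_i, alpha_j)/(alpha_j, alpha_j); the resulting 4x4 Cartan matrix is
[[2, -1, 0, 0], [-1, 2, -1, 0], [0, -1, 2, -1], [0, 0, -1, 2]].
All simple roots have the same length, so the diagram is simply laced. The associated Dynkin diagram is a chain of 4 nodes with single edges (A_4), so the type is A_4 (the algebra sl(5)).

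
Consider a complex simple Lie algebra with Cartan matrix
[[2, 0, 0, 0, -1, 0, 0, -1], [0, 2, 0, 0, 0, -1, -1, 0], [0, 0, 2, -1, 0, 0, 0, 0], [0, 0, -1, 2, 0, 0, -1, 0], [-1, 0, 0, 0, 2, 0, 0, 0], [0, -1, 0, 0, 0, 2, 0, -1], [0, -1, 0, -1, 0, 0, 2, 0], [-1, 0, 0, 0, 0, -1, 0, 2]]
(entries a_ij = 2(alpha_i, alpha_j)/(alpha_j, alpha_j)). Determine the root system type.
The matrix has rank 8 with 2's on the diagonal. Reading the off-diagonal entries as Dynkin edges (a single edge where a_ij = a_ji = -1; a double or triple edge where a_ij * a_ji = 2 or 3), the diagram is a chain of 8 nodes with single edges (A_8). One simple-root ordering that puts it in standard form is (alpha_3, alpha_4, alpha_7, alpha_2, alpha_6, alpha_8, alpha_1, alpha_5). So the algebra is type A_8, i.e. sl(9).

A_8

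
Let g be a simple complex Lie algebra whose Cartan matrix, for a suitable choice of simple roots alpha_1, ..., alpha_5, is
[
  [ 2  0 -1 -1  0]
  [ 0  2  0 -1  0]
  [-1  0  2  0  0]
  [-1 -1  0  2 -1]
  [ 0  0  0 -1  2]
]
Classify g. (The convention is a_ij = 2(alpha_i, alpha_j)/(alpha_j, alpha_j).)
The matrix has rank 5 with 2's on the diagonal. Reading the off-diagonal entries as Dynkin edges (a single edge where a_ij = a_ji = -1; a double or triple edge where a_ij * a_ji = 2 or 3), the diagram is a chain of 3 nodes with a fork of two nodes at one end (D_5). One simple-root ordering that puts it in standard form is (alpha_3, alpha_1, alpha_4, alpha_5, alpha_2). So the algebra is type D_5, i.e. so(10).

D_5 (so(10))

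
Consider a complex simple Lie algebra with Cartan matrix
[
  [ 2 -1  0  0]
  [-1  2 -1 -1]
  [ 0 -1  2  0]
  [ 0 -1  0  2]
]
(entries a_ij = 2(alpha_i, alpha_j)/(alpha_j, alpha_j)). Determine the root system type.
type D_4

The matrix has rank 4 with 2's on the diagonal. Reading the off-diagonal entries as Dynkin edges (a single edge where a_ij = a_ji = -1; a double or triple edge where a_ij * a_ji = 2 or 3), the diagram is a chain of 2 nodes with a fork of two nodes at one end (D_4). One simple-root ordering that puts it in standard form is (alpha_1, alpha_2, alpha_3, alpha_4). So the algebra is type D_4, i.e. so(8).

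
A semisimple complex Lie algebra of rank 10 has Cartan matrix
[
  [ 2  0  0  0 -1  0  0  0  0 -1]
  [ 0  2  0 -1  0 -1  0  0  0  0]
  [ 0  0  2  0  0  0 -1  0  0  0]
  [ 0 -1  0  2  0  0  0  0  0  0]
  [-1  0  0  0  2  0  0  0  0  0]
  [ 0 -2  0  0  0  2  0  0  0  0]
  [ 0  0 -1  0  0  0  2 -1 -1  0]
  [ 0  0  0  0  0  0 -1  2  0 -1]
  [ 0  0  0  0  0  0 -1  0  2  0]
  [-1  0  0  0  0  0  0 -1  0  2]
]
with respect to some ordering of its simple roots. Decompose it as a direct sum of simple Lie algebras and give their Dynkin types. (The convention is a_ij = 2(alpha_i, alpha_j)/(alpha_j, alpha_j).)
C_3 (sp(6)) + D_7 (so(14))

The diagram associated to this matrix has two connected components: the simple roots {alpha_2, alpha_4, alpha_6} form a chain of 3 nodes with a double edge at one end; the terminal node there is the unique long simple root (C_3), and {alpha_1, alpha_3, alpha_5, alpha_7, alpha_8, alpha_9, alpha_10} form a chain of 5 nodes with a fork of two nodes at one end (D_7). A semisimple Lie algebra decomposes uniquely as the direct sum of simple ideals, one per connected component of its Dynkin diagram, so g ≅ C_3 ⊕ D_7 (dimension 21 + 91 = 112).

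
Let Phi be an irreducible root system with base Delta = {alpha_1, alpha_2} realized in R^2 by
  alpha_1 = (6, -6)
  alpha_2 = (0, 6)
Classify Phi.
B_2

Compute the Cartan integers a_ij = 2(alpha_i, alpha_j)/(alpha_j, alpha_j); the resulting 2x2 Cartan matrix is
[[2, -2], [-1, 2]].
The roots have two lengths (squared-length ratio 2:1); the short ones are alpha_{2}. The associated Dynkin diagram is a chain of 2 nodes with a double edge at one end; the terminal node there is the unique short simple root (B_2), so the type is B_2 (the algebra so(5)).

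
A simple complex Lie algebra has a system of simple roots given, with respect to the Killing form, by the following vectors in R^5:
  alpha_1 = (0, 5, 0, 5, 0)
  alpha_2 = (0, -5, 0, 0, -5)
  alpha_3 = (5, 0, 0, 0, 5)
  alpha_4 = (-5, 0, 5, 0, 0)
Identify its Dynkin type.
Compute the Cartan integers a_ij = 2(alpha_i, alpha_j)/(alpha_j, alpha_j); the resulting 4x4 Cartan matrix is
[[2, -1, 0, 0], [-1, 2, -1, 0], [0, -1, 2, -1], [0, 0, -1, 2]].
All simple roots have the same length, so the diagram is simply laced. The associated Dynkin diagram is a chain of 4 nodes with single edges (A_4), so the type is A_4 (the algebra sl(5)).

A_4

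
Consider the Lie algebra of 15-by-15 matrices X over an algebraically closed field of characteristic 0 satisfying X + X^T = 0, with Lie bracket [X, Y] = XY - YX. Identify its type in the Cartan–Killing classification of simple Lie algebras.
This is so(15) with 15 odd, which has dimension 15(15-1)/2 = 105 and rank (15-1)/2 = 7. In the classification of classical Lie algebras, the orthogonal algebra so(2n+1) in an odd number of variables has type B_n; here n = 7, so the Dynkin diagram is a chain of 7 nodes with a double edge at one end; the terminal node there is the unique short simple root (B_7). Hence the type is B_7.

B7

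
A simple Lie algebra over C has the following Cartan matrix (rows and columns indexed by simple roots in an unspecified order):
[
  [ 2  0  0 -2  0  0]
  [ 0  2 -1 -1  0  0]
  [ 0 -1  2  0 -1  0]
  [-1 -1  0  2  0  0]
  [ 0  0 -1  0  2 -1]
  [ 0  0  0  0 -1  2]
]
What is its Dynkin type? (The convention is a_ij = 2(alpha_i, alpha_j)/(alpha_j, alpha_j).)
C6

The matrix has rank 6 with 2's on the diagonal. Reading the off-diagonal entries as Dynkin edges (a single edge where a_ij = a_ji = -1; a double or triple edge where a_ij * a_ji = 2 or 3), the diagram is a chain of 6 nodes with a double edge at one end; the terminal node there is the unique long simple root (C_6). One simple-root ordering that puts it in standard form is (alpha_6, alpha_5, alpha_3, alpha_2, alpha_4, alpha_1). So the algebra is type C_6, i.e. sp(12).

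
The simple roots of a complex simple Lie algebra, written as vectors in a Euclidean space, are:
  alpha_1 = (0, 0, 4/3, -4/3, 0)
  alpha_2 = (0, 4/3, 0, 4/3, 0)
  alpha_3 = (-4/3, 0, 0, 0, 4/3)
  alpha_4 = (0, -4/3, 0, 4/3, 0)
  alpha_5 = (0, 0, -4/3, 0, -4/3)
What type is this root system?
D_5

Compute the Cartan integers a_ij = 2(alpha_i, alpha_j)/(alpha_j, alpha_j); the resulting 5x5 Cartan matrix is
[[2, -1, 0, -1, -1], [-1, 2, 0, 0, 0], [0, 0, 2, 0, -1], [-1, 0, 0, 2, 0], [-1, 0, -1, 0, 2]].
All simple roots have the same length, so the diagram is simply laced. The associated Dynkin diagram is a chain of 3 nodes with a fork of two nodes at one end (D_5), so the type is D_5 (the algebra so(10)).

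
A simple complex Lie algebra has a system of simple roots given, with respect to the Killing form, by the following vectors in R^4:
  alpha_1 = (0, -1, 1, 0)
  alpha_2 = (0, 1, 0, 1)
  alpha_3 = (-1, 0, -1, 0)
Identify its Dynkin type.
Compute the Cartan integers a_ij = 2(alpha_i, alpha_j)/(alpha_j, alpha_j); the resulting 3x3 Cartan matrix is
[[2, -1, -1], [-1, 2, 0], [-1, 0, 2]].
All simple roots have the same length, so the diagram is simply laced. The associated Dynkin diagram is a chain of 3 nodes with single edges (A_3), so the type is A_3 (the algebra sl(4)).

A_3 (sl(4))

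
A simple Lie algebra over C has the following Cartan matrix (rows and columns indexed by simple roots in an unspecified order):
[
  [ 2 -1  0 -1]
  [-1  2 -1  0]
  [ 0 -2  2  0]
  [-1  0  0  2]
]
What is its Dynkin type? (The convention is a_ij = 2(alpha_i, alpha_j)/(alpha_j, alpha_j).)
The matrix has rank 4 with 2's on the diagonal. Reading the off-diagonal entries as Dynkin edges (a single edge where a_ij = a_ji = -1; a double or triple edge where a_ij * a_ji = 2 or 3), the diagram is a chain of 4 nodes with a double edge at one end; the terminal node there is the unique long simple root (C_4). One simple-root ordering that puts it in standard form is (alpha_4, alpha_1, alpha_2, alpha_3). So the algebra is type C_4, i.e. sp(8).

C4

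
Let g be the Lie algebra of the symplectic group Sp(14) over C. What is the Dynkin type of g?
C_7

This is sp(14), which has dimension 14(14+1)/2 = 105 and rank 14/2 = 7. In the classification of classical Lie algebras, the symplectic algebra sp(2n) has type C_n; here n = 7, so the Dynkin diagram is a chain of 7 nodes with a double edge at one end; the terminal node there is the unique long simple root (C_7). Hence the type is C_7.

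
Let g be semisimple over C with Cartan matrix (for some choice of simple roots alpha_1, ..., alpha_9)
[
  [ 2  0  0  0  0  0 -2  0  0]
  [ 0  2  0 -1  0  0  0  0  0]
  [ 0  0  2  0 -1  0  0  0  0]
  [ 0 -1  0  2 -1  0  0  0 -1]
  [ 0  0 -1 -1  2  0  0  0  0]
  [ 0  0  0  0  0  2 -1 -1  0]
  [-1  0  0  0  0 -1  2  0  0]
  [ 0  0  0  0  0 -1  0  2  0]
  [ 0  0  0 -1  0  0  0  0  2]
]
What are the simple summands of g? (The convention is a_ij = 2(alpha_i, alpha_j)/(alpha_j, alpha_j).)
C_4 + D_5

The diagram associated to this matrix has two connected components: the simple roots {alpha_1, alpha_6, alpha_7, alpha_8} form a chain of 4 nodes with a double edge at one end; the terminal node there is the unique long simple root (C_4), and {alpha_2, alpha_3, alpha_4, alpha_5, alpha_9} form a chain of 3 nodes with a fork of two nodes at one end (D_5). A semisimple Lie algebra decomposes uniquely as the direct sum of simple ideals, one per connected component of its Dynkin diagram, so g ≅ C_4 ⊕ D_5 (dimension 36 + 45 = 81).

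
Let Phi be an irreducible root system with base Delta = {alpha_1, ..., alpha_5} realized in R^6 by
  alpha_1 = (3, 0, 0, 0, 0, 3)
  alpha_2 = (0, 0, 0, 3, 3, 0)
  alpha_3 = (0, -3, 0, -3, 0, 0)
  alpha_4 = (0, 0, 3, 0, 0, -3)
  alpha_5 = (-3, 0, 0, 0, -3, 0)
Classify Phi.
Compute the Cartan integers a_ij = 2(alpha_i, alpha_j)/(alpha_j, alpha_j); the resulting 5x5 Cartan matrix is
[[2, 0, 0, -1, -1], [0, 2, -1, 0, -1], [0, -1, 2, 0, 0], [-1, 0, 0, 2, 0], [-1, -1, 0, 0, 2]].
All simple roots have the same length, so the diagram is simply laced. The associated Dynkin diagram is a chain of 5 nodes with single edges (A_5), so the type is A_5 (the algebra sl(6)).

A_5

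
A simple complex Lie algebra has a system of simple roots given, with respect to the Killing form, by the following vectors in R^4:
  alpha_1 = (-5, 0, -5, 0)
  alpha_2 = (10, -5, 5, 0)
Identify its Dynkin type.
G_2

Compute the Cartan integers a_ij = 2(alpha_i, alpha_j)/(alpha_j, alpha_j); the resulting 2x2 Cartan matrix is
[[2, -1], [-3, 2]].
The roots have two lengths (squared-length ratio 3:1); the short ones are alpha_{1}. The associated Dynkin diagram is two nodes joined by a triple edge (G_2), so the type is G_2.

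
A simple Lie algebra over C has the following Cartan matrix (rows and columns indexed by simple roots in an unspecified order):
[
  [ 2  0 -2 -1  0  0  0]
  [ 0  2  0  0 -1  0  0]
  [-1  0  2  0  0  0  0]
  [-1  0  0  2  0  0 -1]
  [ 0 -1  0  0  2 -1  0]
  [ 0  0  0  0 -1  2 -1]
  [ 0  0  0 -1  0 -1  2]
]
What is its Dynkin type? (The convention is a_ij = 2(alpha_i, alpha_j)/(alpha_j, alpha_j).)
type B_7

The matrix has rank 7 with 2's on the diagonal. Reading the off-diagonal entries as Dynkin edges (a single edge where a_ij = a_ji = -1; a double or triple edge where a_ij * a_ji = 2 or 3), the diagram is a chain of 7 nodes with a double edge at one end; the terminal node there is the unique short simple root (B_7). One simple-root ordering that puts it in standard form is (alpha_2, alpha_5, alpha_6, alpha_7, alpha_4, alpha_1, alpha_3). So the algebra is type B_7, i.e. so(15).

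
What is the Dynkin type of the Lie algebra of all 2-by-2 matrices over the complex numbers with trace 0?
This is sl(2), which has dimension 2^2 - 1 = 3 and rank 2 - 1 = 1 (a Cartan subalgebra is the diagonal traceless matrices). In the classification of classical Lie algebras, the special linear algebra sl(n+1) has type A_n; here n = 1, so the Dynkin diagram is a chain of 1 nodes with single edges (A_1). Hence the type is A_1.

A1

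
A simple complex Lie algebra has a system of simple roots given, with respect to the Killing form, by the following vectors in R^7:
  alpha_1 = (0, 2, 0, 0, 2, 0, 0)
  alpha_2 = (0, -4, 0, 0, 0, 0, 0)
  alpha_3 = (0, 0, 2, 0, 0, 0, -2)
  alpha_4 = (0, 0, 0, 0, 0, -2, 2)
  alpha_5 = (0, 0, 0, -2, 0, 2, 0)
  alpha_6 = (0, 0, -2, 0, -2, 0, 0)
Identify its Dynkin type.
Compute the Cartan integers a_ij = 2(alpha_i, alpha_j)/(alpha_j, alpha_j); the resulting 6x6 Cartan matrix is
[[2, -1, 0, 0, 0, -1], [-2, 2, 0, 0, 0, 0], [0, 0, 2, -1, 0, -1], [0, 0, -1, 2, -1, 0], [0, 0, 0, -1, 2, 0], [-1, 0, -1, 0, 0, 2]].
The roots have two lengths (squared-length ratio 2:1); the short ones are alpha_{1,3,4,5,6}. The associated Dynkin diagram is a chain of 6 nodes with a double edge at one end; the terminal node there is the unique long simple root (C_6), so the type is C_6 (the algebra sp(12)).

C_6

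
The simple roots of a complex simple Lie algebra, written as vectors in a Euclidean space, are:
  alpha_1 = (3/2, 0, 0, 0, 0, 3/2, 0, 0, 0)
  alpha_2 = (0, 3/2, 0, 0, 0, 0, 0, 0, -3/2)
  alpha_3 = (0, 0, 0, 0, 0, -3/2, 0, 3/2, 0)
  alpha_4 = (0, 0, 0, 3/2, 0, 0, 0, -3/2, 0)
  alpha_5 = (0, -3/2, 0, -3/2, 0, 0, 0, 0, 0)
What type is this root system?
Compute the Cartan integers a_ij = 2(alpha_i, alpha_j)/(alpha_j, alpha_j); the resulting 5x5 Cartan matrix is
[[2, 0, -1, 0, 0], [0, 2, 0, 0, -1], [-1, 0, 2, -1, 0], [0, 0, -1, 2, -1], [0, -1, 0, -1, 2]].
All simple roots have the same length, so the diagram is simply laced. The associated Dynkin diagram is a chain of 5 nodes with single edges (A_5), so the type is A_5 (the algebra sl(6)).

A_5 (sl(6))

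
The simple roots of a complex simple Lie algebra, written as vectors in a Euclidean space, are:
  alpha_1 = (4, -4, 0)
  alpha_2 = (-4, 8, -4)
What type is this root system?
Compute the Cartan integers a_ij = 2(alpha_i, alpha_j)/(alpha_j, alpha_j); the resulting 2x2 Cartan matrix is
[[2, -1], [-3, 2]].
The roots have two lengths (squared-length ratio 3:1); the short ones are alpha_{1}. The associated Dynkin diagram is two nodes joined by a triple edge (G_2), so the type is G_2.

type G_2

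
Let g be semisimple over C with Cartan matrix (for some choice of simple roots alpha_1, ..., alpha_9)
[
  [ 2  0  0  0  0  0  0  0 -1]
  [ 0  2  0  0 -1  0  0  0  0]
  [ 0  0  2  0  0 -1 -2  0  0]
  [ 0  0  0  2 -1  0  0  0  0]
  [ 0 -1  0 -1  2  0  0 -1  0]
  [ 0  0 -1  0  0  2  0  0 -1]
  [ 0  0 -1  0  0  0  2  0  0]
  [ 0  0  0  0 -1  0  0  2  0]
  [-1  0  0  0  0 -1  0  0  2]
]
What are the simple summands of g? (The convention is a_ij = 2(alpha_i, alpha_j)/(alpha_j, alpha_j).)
The diagram associated to this matrix has two connected components: the simple roots {alpha_1, alpha_3, alpha_6, alpha_7, alpha_9} form a chain of 5 nodes with a double edge at one end; the terminal node there is the unique short simple root (B_5), and {alpha_2, alpha_4, alpha_5, alpha_8} form a chain of 2 nodes with a fork of two nodes at one end (D_4). A semisimple Lie algebra decomposes uniquely as the direct sum of simple ideals, one per connected component of its Dynkin diagram, so g ≅ B_5 ⊕ D_4 (dimension 55 + 28 = 83).

B_5 (so(11)) ⊕ D_4 (so(8))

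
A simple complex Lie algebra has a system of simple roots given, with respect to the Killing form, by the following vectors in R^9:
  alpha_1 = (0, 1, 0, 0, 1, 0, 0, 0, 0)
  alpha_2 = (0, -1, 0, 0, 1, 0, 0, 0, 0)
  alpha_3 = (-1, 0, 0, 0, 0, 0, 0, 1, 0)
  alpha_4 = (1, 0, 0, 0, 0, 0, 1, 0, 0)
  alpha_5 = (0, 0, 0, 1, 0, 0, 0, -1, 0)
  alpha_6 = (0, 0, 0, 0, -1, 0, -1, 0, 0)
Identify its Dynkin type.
Compute the Cartan integers a_ij = 2(alpha_i, alpha_j)/(alpha_j, alpha_j); the resulting 6x6 Cartan matrix is
[[2, 0, 0, 0, 0, -1], [0, 2, 0, 0, 0, -1], [0, 0, 2, -1, -1, 0], [0, 0, -1, 2, 0, -1], [0, 0, -1, 0, 2, 0], [-1, -1, 0, -1, 0, 2]].
All simple roots have the same length, so the diagram is simply laced. The associated Dynkin diagram is a chain of 4 nodes with a fork of two nodes at one end (D_6), so the type is D_6 (the algebra so(12)).

D6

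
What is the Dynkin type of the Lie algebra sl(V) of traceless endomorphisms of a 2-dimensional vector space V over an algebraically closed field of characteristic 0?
type A_1

This is sl(2), which has dimension 2^2 - 1 = 3 and rank 2 - 1 = 1 (a Cartan subalgebra is the diagonal traceless matrices). In the classification of classical Lie algebras, the special linear algebra sl(n+1) has type A_n; here n = 1, so the Dynkin diagram is a chain of 1 nodes with single edges (A_1). Hence the type is A_1.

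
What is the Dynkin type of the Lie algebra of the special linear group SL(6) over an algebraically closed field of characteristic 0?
A_5

This is sl(6), which has dimension 6^2 - 1 = 35 and rank 6 - 1 = 5 (a Cartan subalgebra is the diagonal traceless matrices). In the classification of classical Lie algebras, the special linear algebra sl(n+1) has type A_n; here n = 5, so the Dynkin diagram is a chain of 5 nodes with single edges (A_5). Hence the type is A_5.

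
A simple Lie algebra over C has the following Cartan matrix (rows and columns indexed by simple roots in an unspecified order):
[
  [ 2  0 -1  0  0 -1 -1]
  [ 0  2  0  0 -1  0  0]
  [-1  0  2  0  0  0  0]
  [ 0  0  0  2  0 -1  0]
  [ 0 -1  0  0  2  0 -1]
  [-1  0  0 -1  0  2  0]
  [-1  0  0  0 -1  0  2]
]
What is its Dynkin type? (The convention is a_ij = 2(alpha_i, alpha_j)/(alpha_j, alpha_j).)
E_7

The matrix has rank 7 with 2's on the diagonal. Reading the off-diagonal entries as Dynkin edges (a single edge where a_ij = a_ji = -1; a double or triple edge where a_ij * a_ji = 2 or 3), the diagram is a chain of 6 nodes with one extra node attached to the third node from one end (E_7). One simple-root ordering that puts it in standard form is (alpha_4, alpha_3, alpha_6, alpha_1, alpha_7, alpha_5, alpha_2). So the algebra is type E_7.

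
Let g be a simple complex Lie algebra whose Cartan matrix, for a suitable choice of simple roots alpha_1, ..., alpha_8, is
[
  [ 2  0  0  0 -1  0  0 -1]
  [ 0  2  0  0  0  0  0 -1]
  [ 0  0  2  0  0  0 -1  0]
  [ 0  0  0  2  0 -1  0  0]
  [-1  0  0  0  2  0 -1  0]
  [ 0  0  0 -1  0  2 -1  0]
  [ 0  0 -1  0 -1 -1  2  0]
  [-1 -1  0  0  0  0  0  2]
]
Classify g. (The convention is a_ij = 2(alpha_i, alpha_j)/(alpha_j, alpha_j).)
E_8

The matrix has rank 8 with 2's on the diagonal. Reading the off-diagonal entries as Dynkin edges (a single edge where a_ij = a_ji = -1; a double or triple edge where a_ij * a_ji = 2 or 3), the diagram is a chain of 7 nodes with one extra node attached to the third node from one end (E_8). One simple-root ordering that puts it in standard form is (alpha_4, alpha_3, alpha_6, alpha_7, alpha_5, alpha_1, alpha_8, alpha_2). So the algebra is type E_8.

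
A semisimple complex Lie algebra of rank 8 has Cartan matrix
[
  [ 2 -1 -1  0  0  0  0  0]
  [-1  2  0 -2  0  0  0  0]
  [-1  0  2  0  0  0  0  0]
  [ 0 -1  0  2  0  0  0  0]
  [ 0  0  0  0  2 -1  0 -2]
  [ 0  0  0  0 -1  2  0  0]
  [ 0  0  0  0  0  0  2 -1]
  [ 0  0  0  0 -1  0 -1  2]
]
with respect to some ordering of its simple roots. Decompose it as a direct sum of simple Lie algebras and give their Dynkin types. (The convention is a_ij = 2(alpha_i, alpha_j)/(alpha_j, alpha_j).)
The diagram associated to this matrix has two connected components: the simple roots {alpha_1, alpha_2, alpha_3, alpha_4} form a chain of 4 nodes with a double edge at one end; the terminal node there is the unique short simple root (B_4), and {alpha_5, alpha_6, alpha_7, alpha_8} form a chain of 4 nodes with a double edge between the middle two (F_4). A semisimple Lie algebra decomposes uniquely as the direct sum of simple ideals, one per connected component of its Dynkin diagram, so g ≅ B_4 ⊕ F_4 (dimension 36 + 52 = 88).

type B_4 + type F_4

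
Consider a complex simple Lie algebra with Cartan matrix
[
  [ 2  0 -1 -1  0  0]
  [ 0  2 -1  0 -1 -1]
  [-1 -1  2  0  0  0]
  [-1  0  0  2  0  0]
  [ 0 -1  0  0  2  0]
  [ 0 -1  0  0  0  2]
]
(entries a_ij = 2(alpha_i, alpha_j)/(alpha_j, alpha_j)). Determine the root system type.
D6

The matrix has rank 6 with 2's on the diagonal. Reading the off-diagonal entries as Dynkin edges (a single edge where a_ij = a_ji = -1; a double or triple edge where a_ij * a_ji = 2 or 3), the diagram is a chain of 4 nodes with a fork of two nodes at one end (D_6). One simple-root ordering that puts it in standard form is (alpha_4, alpha_1, alpha_3, alpha_2, alpha_5, alpha_6). So the algebra is type D_6, i.e. so(12).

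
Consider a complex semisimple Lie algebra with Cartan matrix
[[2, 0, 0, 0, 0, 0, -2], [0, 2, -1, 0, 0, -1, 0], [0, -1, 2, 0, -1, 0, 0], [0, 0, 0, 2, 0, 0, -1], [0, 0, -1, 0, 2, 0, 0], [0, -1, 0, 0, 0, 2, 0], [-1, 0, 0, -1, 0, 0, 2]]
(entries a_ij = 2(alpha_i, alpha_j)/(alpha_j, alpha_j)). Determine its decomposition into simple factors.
The diagram associated to this matrix has two connected components: the simple roots {alpha_2, alpha_3, alpha_5, alpha_6} form a chain of 4 nodes with single edges (A_4), and {alpha_1, alpha_4, alpha_7} form a chain of 3 nodes with a double edge at one end; the terminal node there is the unique long simple root (C_3). A semisimple Lie algebra decomposes uniquely as the direct sum of simple ideals, one per connected component of its Dynkin diagram, so g ≅ A_4 ⊕ C_3 (dimension 24 + 21 = 45).

type A_4 ⊕ type C_3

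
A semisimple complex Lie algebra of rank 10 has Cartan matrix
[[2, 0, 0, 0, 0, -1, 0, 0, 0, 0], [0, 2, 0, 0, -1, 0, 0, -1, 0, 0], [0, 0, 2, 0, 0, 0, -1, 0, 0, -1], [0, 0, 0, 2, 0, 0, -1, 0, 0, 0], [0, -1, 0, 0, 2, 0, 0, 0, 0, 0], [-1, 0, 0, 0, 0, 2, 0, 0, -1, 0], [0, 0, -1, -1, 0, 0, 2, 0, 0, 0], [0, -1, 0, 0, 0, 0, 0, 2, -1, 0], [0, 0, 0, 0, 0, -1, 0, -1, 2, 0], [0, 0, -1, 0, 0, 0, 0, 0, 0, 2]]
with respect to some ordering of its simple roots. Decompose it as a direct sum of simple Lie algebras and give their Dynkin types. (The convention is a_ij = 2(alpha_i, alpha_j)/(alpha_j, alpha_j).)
The diagram associated to this matrix has two connected components: the simple roots {alpha_3, alpha_4, alpha_7, alpha_10} form a chain of 4 nodes with single edges (A_4), and {alpha_1, alpha_2, alpha_5, alpha_6, alpha_8, alpha_9} form a chain of 6 nodes with single edges (A_6). A semisimple Lie algebra decomposes uniquely as the direct sum of simple ideals, one per connected component of its Dynkin diagram, so g ≅ A_4 ⊕ A_6 (dimension 24 + 48 = 72).

A4 + A6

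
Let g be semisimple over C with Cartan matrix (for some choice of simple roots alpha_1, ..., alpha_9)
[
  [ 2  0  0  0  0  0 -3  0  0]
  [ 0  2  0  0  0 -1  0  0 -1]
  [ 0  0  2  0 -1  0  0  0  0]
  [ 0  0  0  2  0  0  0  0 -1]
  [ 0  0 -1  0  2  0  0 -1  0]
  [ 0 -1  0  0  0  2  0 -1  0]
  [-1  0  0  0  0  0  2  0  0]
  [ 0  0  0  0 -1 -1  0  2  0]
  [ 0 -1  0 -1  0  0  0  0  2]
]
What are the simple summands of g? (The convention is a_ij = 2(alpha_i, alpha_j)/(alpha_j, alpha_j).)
The diagram associated to this matrix has two connected components: the simple roots {alpha_2, alpha_3, alpha_4, alpha_5, alpha_6, alpha_8, alpha_9} form a chain of 7 nodes with single edges (A_7), and {alpha_1, alpha_7} form two nodes joined by a triple edge (G_2). A semisimple Lie algebra decomposes uniquely as the direct sum of simple ideals, one per connected component of its Dynkin diagram, so g ≅ A_7 ⊕ G_2 (dimension 63 + 14 = 77).

A7 ⊕ G2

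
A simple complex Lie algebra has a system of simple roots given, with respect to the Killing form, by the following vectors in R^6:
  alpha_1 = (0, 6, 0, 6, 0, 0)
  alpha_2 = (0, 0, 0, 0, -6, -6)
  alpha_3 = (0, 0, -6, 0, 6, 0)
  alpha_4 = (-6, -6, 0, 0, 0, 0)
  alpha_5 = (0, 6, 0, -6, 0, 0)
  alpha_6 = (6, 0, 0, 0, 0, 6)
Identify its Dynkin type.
type D_6

Compute the Cartan integers a_ij = 2(alpha_i, alpha_j)/(alpha_j, alpha_j); the resulting 6x6 Cartan matrix is
[[2, 0, 0, -1, 0, 0], [0, 2, -1, 0, 0, -1], [0, -1, 2, 0, 0, 0], [-1, 0, 0, 2, -1, -1], [0, 0, 0, -1, 2, 0], [0, -1, 0, -1, 0, 2]].
All simple roots have the same length, so the diagram is simply laced. The associated Dynkin diagram is a chain of 4 nodes with a fork of two nodes at one end (D_6), so the type is D_6 (the algebra so(12)).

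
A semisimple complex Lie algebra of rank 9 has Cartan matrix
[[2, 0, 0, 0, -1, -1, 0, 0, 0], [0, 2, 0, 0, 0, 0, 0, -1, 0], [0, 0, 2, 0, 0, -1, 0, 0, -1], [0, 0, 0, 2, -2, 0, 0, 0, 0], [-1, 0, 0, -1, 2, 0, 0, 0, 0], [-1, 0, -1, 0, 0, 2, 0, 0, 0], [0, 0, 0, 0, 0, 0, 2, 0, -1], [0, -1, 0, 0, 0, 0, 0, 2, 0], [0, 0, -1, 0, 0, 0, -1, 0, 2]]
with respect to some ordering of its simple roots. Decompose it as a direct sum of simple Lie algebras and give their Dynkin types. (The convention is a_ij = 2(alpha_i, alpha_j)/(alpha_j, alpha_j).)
type A_2 ⊕ type C_7

The diagram associated to this matrix has two connected components: the simple roots {alpha_2, alpha_8} form a chain of 2 nodes with single edges (A_2), and {alpha_1, alpha_3, alpha_4, alpha_5, alpha_6, alpha_7, alpha_9} form a chain of 7 nodes with a double edge at one end; the terminal node there is the unique long simple root (C_7). A semisimple Lie algebra decomposes uniquely as the direct sum of simple ideals, one per connected component of its Dynkin diagram, so g ≅ A_2 ⊕ C_7 (dimension 8 + 105 = 113).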